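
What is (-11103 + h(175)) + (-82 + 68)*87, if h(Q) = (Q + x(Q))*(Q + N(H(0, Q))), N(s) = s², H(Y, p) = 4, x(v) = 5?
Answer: 22059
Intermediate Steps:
h(Q) = (5 + Q)*(16 + Q) (h(Q) = (Q + 5)*(Q + 4²) = (5 + Q)*(Q + 16) = (5 + Q)*(16 + Q))
(-11103 + h(175)) + (-82 + 68)*87 = (-11103 + (80 + 175² + 21*175)) + (-82 + 68)*87 = (-11103 + (80 + 30625 + 3675)) - 14*87 = (-11103 + 34380) - 1218 = 23277 - 1218 = 22059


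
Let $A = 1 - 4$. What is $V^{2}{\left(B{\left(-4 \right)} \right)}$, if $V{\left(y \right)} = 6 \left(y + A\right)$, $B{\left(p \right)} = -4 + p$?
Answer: $4356$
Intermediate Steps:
$A = -3$
$V{\left(y \right)} = -18 + 6 y$ ($V{\left(y \right)} = 6 \left(y - 3\right) = 6 \left(-3 + y\right) = -18 + 6 y$)
$V^{2}{\left(B{\left(-4 \right)} \right)} = \left(-18 + 6 \left(-4 - 4\right)\right)^{2} = \left(-18 + 6 \left(-8\right)\right)^{2} = \left(-18 - 48\right)^{2} = \left(-66\right)^{2} = 4356$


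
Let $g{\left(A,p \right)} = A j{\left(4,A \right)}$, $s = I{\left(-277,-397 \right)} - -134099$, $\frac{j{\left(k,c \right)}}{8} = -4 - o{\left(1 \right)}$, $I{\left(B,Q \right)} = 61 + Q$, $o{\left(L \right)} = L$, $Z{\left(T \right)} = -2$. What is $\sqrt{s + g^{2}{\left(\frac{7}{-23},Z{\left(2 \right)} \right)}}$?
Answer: $\frac{3 \sqrt{7871003}}{23} \approx 365.94$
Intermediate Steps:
$j{\left(k,c \right)} = -40$ ($j{\left(k,c \right)} = 8 \left(-4 - 1\right) = 8 \left(-5\right) = -40$)
$s = 133763$ ($s = \left(61 - 397\right) - -134099 = -336 + 134099 = 133763$)
$g{\left(A,p \right)} = - 40 A$ ($g{\left(A,p \right)} = A \left(-40\right) = - 40 A$)
$\sqrt{s + g^{2}{\left(\frac{7}{-23},Z{\left(2 \right)} \right)}} = \sqrt{133763 + \left(- 40 \frac{7}{-23}\right)^{2}} = \sqrt{133763 + \left(- 40 \cdot 7 \left(- \frac{1}{23}\right)\right)^{2}} = \sqrt{133763 + \left(\left(-40\right) \left(- \frac{7}{23}\right)\right)^{2}} = \sqrt{133763 + \left(\frac{280}{23}\right)^{2}} = \sqrt{133763 + \frac{78400}{529}} = \sqrt{\frac{70839027}{529}} = \frac{3 \sqrt{7871003}}{23}$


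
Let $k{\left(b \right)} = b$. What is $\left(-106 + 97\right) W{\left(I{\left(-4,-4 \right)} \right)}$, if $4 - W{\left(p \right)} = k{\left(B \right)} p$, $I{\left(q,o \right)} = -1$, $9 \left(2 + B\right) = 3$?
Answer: $-21$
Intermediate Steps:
$B = - \frac{5}{3}$ ($B = -2 + \frac{1}{9} \cdot 3 = -2 + \frac{1}{3} = - \frac{5}{3} \approx -1.6667$)
$W{\left(p \right)} = 4 + \frac{5 p}{3}$ ($W{\left(p \right)} = 4 - - \frac{5 p}{3} = 4 + \frac{5 p}{3}$)
$\left(-106 + 97\right) W{\left(I{\left(-4,-4 \right)} \right)} = \left(-106 + 97\right) \left(4 + \frac{5}{3} \left(-1\right)\right) = - 9 \left(4 - \frac{5}{3}\right) = \left(-9\right) \frac{7}{3} = -21$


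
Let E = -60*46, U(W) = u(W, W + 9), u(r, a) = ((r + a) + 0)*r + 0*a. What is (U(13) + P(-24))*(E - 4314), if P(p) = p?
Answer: -3048894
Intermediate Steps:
u(r, a) = r*(a + r) (u(r, a) = ((a + r) + 0)*r + 0 = (a + r)*r + 0 = r*(a + r) + 0 = r*(a + r))
U(W) = W*(9 + 2*W) (U(W) = W*((W + 9) + W) = W*((9 + W) + W) = W*(9 + 2*W))
E = -2760
(U(13) + P(-24))*(E - 4314) = (13*(9 + 2*13) - 24)*(-2760 - 4314) = (13*(9 + 26) - 24)*(-7074) = (13*35 - 24)*(-7074) = (455 - 24)*(-7074) = 431*(-7074) = -3048894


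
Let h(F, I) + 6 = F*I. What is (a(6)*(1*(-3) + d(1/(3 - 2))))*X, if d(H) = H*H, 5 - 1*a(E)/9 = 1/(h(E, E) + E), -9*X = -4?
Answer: -358/9 ≈ -39.778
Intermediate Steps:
h(F, I) = -6 + F*I
X = 4/9 (X = -1/9*(-4) = 4/9 ≈ 0.44444)
a(E) = 45 - 9/(-6 + E + E**2) (a(E) = 45 - 9/((-6 + E*E) + E) = 45 - 9/((-6 + E**2) + E) = 45 - 9/(-6 + E + E**2))
d(H) = H**2
(a(6)*(1*(-3) + d(1/(3 - 2))))*X = ((9*(-31 + 5*6 + 5*6**2)/(-6 + 6 + 6**2))*(1*(-3) + (1/(3 - 2))**2))*(4/9) = ((9*(-31 + 30 + 5*36)/(-6 + 6 + 36))*(-3 + (1/1)**2))*(4/9) = ((9*(-31 + 30 + 180)/36)*(-3 + 1**2))*(4/9) = ((9*(1/36)*179)*(-3 + 1))*(4/9) = ((179/4)*(-2))*(4/9) = -179/2*4/9 = -358/9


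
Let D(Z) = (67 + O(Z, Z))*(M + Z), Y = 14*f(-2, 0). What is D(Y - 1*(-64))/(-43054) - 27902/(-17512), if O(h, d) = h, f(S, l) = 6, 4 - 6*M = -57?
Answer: 10325839/12851619 ≈ 0.80347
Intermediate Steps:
M = 61/6 (M = ⅔ - ⅙*(-57) = ⅔ + 19/2 = 61/6 ≈ 10.167)
Y = 84 (Y = 14*6 = 84)
D(Z) = (67 + Z)*(61/6 + Z)
D(Y - 1*(-64))/(-43054) - 27902/(-17512) = (4087/6 + (84 - 1*(-64))² + 463*(84 - 1*(-64))/6)/(-43054) - 27902/(-17512) = (4087/6 + (84 + 64)² + 463*(84 + 64)/6)*(-1/43054) - 27902*(-1/17512) = (4087/6 + 148² + (463/6)*148)*(-1/43054) + 13951/8756 = (4087/6 + 21904 + 34262/3)*(-1/43054) + 13951/8756 = (204035/6)*(-1/43054) + 13951/8756 = -204035/258324 + 13951/8756 = 10325839/12851619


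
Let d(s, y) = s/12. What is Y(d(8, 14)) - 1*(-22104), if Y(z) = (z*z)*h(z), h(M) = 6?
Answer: 66320/3 ≈ 22107.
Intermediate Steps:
d(s, y) = s/12 (d(s, y) = s*(1/12) = s/12)
Y(z) = 6*z² (Y(z) = (z*z)*6 = z²*6 = 6*z²)
Y(d(8, 14)) - 1*(-22104) = 6*((1/12)*8)² - 1*(-22104) = 6*(⅔)² + 22104 = 6*(4/9) + 22104 = 8/3 + 22104 = 66320/3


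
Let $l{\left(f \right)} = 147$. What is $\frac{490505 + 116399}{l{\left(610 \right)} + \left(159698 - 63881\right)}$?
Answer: $\frac{151726}{23991} \approx 6.3243$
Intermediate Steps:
$\frac{490505 + 116399}{l{\left(610 \right)} + \left(159698 - 63881\right)} = \frac{490505 + 116399}{147 + \left(159698 - 63881\right)} = \frac{606904}{147 + \left(159698 - 63881\right)} = \frac{606904}{147 + 95817} = \frac{606904}{95964} = 606904 \cdot \frac{1}{95964} = \frac{151726}{23991}$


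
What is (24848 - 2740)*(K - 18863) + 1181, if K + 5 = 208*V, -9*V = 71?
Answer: -4080684011/9 ≈ -4.5341e+8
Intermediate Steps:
V = -71/9 (V = -⅑*71 = -71/9 ≈ -7.8889)
K = -14813/9 (K = -5 + 208*(-71/9) = -5 - 14768/9 = -14813/9 ≈ -1645.9)
(24848 - 2740)*(K - 18863) + 1181 = (24848 - 2740)*(-14813/9 - 18863) + 1181 = 22108*(-184580/9) + 1181 = -4080694640/9 + 1181 = -4080684011/9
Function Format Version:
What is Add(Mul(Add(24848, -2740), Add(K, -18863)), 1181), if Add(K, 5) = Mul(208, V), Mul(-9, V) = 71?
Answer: Rational(-4080684011, 9) ≈ -4.5341e+8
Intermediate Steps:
V = Rational(-71, 9) (V = Mul(Rational(-1, 9), 71) = Rational(-71, 9) ≈ -7.8889)
K = Rational(-14813, 9) (K = Add(-5, Mul(208, Rational(-71, 9))) = Add(-5, Rational(-14768, 9)) = Rational(-14813, 9) ≈ -1645.9)
Add(Mul(Add(24848, -2740), Add(K, -18863)), 1181) = Add(Mul(Add(24848, -2740), Add(Rational(-14813, 9), -18863)), 1181) = Add(Mul(22108, Rational(-184580, 9)), 1181) = Add(Rational(-4080694640, 9), 1181) = Rational(-4080684011, 9)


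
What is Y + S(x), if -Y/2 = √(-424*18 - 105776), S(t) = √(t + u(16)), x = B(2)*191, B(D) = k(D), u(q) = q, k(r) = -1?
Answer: I*(-32*√443 + 5*√7) ≈ -660.29*I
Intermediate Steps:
B(D) = -1
x = -191 (x = -1*191 = -191)
S(t) = √(16 + t) (S(t) = √(t + 16) = √(16 + t))
Y = -32*I*√443 (Y = -2*√(-424*18 - 105776) = -2*√(-7632 - 105776) = -32*I*√443 ≈ -673.52*I)
Y + S(x) = -32*I*√443 + √(16 - 191) = -32*I*√443 + √(-175) = -32*I*√443 + 5*I*√7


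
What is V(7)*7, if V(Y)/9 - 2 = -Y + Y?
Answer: 126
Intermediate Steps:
V(Y) = 18 (V(Y) = 18 + 9*(-Y + Y) = 18 + 9*0 = 18 + 0 = 18)
V(7)*7 = 18*7 = 126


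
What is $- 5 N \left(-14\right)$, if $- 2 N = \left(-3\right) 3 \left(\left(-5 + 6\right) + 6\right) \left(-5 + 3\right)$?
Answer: $-4410$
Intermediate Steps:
$N = -63$ ($N = - \frac{\left(-3\right) 3 \left(\left(-5 + 6\right) + 6\right) \left(-5 + 3\right)}{2} = - \frac{\left(-9\right) \left(1 + 6\right) \left(-2\right)}{2} = - \frac{\left(-9\right) 7 \left(-2\right)}{2} = - \frac{\left(-9\right) \left(-14\right)}{2} = \left(- \frac{1}{2}\right) 126 = -63$)
$- 5 N \left(-14\right) = \left(-5\right) \left(-63\right) \left(-14\right) = 315 \left(-14\right) = -4410$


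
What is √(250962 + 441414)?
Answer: 2*√173094 ≈ 832.09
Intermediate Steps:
√(250962 + 441414) = √692376 = 2*√173094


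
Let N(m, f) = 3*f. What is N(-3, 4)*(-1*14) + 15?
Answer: -153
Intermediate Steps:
N(-3, 4)*(-1*14) + 15 = (3*4)*(-1*14) + 15 = 12*(-14) + 15 = -168 + 15 = -153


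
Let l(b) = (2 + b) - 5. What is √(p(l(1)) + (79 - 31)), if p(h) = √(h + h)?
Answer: √(48 + 2*I) ≈ 6.9297 + 0.14431*I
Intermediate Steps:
l(b) = -3 + b
p(h) = √2*√h (p(h) = √(2*h) = √2*√h)
√(p(l(1)) + (79 - 31)) = √(√2*√(-3 + 1) + (79 - 31)) = √(√2*√(-2) + 48) = √(√2*(I*√2) + 48) = √(2*I + 48) = √(48 + 2*I)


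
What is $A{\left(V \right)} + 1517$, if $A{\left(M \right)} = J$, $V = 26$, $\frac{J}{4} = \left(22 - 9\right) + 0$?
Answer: $1569$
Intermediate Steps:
$J = 52$ ($J = 4 \left(\left(22 - 9\right) + 0\right) = 4 \left(13 + 0\right) = 4 \cdot 13 = 52$)
$A{\left(M \right)} = 52$
$A{\left(V \right)} + 1517 = 52 + 1517 = 1569$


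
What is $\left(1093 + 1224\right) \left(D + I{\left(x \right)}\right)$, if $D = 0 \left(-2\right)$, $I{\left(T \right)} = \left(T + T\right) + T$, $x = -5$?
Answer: $-34755$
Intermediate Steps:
$I{\left(T \right)} = 3 T$ ($I{\left(T \right)} = 2 T + T = 3 T$)
$D = 0$
$\left(1093 + 1224\right) \left(D + I{\left(x \right)}\right) = \left(1093 + 1224\right) \left(0 + 3 \left(-5\right)\right) = 2317 \left(0 - 15\right) = 2317 \left(-15\right) = -34755$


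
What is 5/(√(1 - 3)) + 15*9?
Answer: 135 - 5*I*√2/2 ≈ 135.0 - 3.5355*I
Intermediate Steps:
5/(√(1 - 3)) + 15*9 = 5/(√(-2)) + 135 = 5/((I*√2)) + 135 = 5*(-I*√2/2) + 135 = -5*I*√2/2 + 135 = 135 - 5*I*√2/2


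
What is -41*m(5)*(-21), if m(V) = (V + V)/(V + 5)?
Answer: 861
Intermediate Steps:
m(V) = 2*V/(5 + V) (m(V) = (2*V)/(5 + V) = 2*V/(5 + V))
-41*m(5)*(-21) = -82*5/(5 + 5)*(-21) = -82*5/10*(-21) = -41*1*(-21) = -41*(-21) = 861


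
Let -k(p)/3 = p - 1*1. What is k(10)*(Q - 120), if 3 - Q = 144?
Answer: 7047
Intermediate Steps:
k(p) = 3 - 3*p (k(p) = -3*(p - 1*1) = -3*(p - 1) = -3*(-1 + p) = 3 - 3*p)
Q = -141 (Q = 3 - 1*144 = 3 - 144 = -141)
k(10)*(Q - 120) = (3 - 3*10)*(-141 - 120) = (3 - 30)*(-261) = -27*(-261) = 7047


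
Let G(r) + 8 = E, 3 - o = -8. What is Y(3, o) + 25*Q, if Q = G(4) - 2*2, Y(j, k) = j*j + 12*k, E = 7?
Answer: 16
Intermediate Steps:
o = 11 (o = 3 - 1*(-8) = 3 + 8 = 11)
G(r) = -1 (G(r) = -8 + 7 = -1)
Y(j, k) = j² + 12*k
Q = -5 (Q = -1 - 2*2 = -1 - 4 = -5)
Y(3, o) + 25*Q = (3² + 12*11) + 25*(-5) = (9 + 132) - 125 = 141 - 125 = 16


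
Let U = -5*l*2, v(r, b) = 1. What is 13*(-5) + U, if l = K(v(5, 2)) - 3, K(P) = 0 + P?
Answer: -45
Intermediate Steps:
K(P) = P
l = -2 (l = 1 - 3 = -2)
U = 20 (U = -5*(-2)*2 = 10*2 = 20)
13*(-5) + U = 13*(-5) + 20 = -65 + 20 = -45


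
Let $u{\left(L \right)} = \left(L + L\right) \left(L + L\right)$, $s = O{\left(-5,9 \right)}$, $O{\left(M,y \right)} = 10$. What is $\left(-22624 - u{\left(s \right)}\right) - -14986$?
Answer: $-8038$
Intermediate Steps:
$s = 10$
$u{\left(L \right)} = 4 L^{2}$ ($u{\left(L \right)} = 2 L 2 L = 4 L^{2}$)
$\left(-22624 - u{\left(s \right)}\right) - -14986 = \left(-22624 - 4 \cdot 10^{2}\right) - -14986 = \left(-22624 - 4 \cdot 100\right) + 14986 = \left(-22624 - 400\right) + 14986 = -23024 + 14986 = -8038$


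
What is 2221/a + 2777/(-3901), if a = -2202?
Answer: -14779075/8590002 ≈ -1.7205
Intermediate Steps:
2221/a + 2777/(-3901) = 2221/(-2202) + 2777/(-3901) = 2221*(-1/2202) + 2777*(-1/3901) = -2221/2202 - 2777/3901 = -14779075/8590002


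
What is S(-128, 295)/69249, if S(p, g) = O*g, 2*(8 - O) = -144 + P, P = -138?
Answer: 43955/69249 ≈ 0.63474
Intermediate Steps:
O = 149 (O = 8 - (-144 - 138)/2 = 8 - 1/2*(-282) = 8 + 141 = 149)
S(p, g) = 149*g
S(-128, 295)/69249 = (149*295)/69249 = 43955*(1/69249) = 43955/69249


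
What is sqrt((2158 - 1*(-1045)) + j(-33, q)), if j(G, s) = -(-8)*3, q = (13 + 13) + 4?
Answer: sqrt(3227) ≈ 56.807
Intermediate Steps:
q = 30 (q = 26 + 4 = 30)
j(G, s) = 24 (j(G, s) = -8*(-3) = 24)
sqrt((2158 - 1*(-1045)) + j(-33, q)) = sqrt((2158 - 1*(-1045)) + 24) = sqrt((2158 + 1045) + 24) = sqrt(3203 + 24) = sqrt(3227)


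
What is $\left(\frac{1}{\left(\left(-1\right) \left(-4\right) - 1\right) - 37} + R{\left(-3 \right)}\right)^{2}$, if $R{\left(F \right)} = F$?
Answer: $\frac{10609}{1156} \approx 9.1773$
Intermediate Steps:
$\left(\frac{1}{\left(\left(-1\right) \left(-4\right) - 1\right) - 37} + R{\left(-3 \right)}\right)^{2} = \left(\frac{1}{\left(\left(-1\right) \left(-4\right) - 1\right) - 37} - 3\right)^{2} = \left(\frac{1}{\left(4 - 1\right) - 37} - 3\right)^{2} = \left(\frac{1}{3 - 37} - 3\right)^{2} = \left(\frac{1}{-34} - 3\right)^{2} = \left(- \frac{1}{34} - 3\right)^{2} = \left(- \frac{103}{34}\right)^{2} = \frac{10609}{1156}$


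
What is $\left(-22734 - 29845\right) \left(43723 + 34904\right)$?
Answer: $-4134129033$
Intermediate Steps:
$\left(-22734 - 29845\right) \left(43723 + 34904\right) = \left(-22734 - 29845\right) 78627 = \left(-52579\right) 78627 = -4134129033$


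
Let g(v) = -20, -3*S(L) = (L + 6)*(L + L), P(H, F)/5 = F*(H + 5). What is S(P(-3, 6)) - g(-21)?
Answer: -2620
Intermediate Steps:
P(H, F) = 5*F*(5 + H) (P(H, F) = 5*(F*(H + 5)) = 5*(F*(5 + H)) = 5*F*(5 + H))
S(L) = -2*L*(6 + L)/3 (S(L) = -(L + 6)*(L + L)/3 = -(6 + L)*2*L/3 = -2*L*(6 + L)/3)
S(P(-3, 6)) - g(-21) = -2*5*6*(5 - 3)*(6 + 5*6*(5 - 3))/3 - 1*(-20) = -2*5*6*2*(6 + 5*6*2)/3 + 20 = -2/3*60*(6 + 60) + 20 = -2/3*60*66 + 20 = -2640 + 20 = -2620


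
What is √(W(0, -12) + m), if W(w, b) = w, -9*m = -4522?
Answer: √4522/3 ≈ 22.415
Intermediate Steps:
m = 4522/9 (m = -⅑*(-4522) = 4522/9 ≈ 502.44)
√(W(0, -12) + m) = √(0 + 4522/9) = √(4522/9) = √4522/3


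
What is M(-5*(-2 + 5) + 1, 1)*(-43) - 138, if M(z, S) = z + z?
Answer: 1066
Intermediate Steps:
M(z, S) = 2*z
M(-5*(-2 + 5) + 1, 1)*(-43) - 138 = (2*(-5*(-2 + 5) + 1))*(-43) - 138 = (2*(-5*3 + 1))*(-43) - 138 = (2*(-15 + 1))*(-43) - 138 = (2*(-14))*(-43) - 138 = -28*(-43) - 138 = 1204 - 138 = 1066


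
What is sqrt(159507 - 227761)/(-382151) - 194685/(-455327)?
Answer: 194685/455327 - I*sqrt(68254)/382151 ≈ 0.42757 - 0.00068364*I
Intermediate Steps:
sqrt(159507 - 227761)/(-382151) - 194685/(-455327) = sqrt(-68254)*(-1/382151) - 194685*(-1/455327) = (I*sqrt(68254))*(-1/382151) + 194685/455327 = -I*sqrt(68254)/382151 + 194685/455327 = 194685/455327 - I*sqrt(68254)/382151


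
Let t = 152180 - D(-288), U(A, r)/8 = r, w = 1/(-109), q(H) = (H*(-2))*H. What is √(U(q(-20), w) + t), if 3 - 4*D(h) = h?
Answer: √7228741461/218 ≈ 390.01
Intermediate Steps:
D(h) = ¾ - h/4
q(H) = -2*H² (q(H) = (-2*H)*H = -2*H²)
w = -1/109 ≈ -0.0091743
U(A, r) = 8*r
t = 608429/4 (t = 152180 - (¾ - ¼*(-288)) = 152180 - (¾ + 72) = 152180 - 1*291/4 = 152180 - 291/4 = 608429/4 ≈ 1.5211e+5)
√(U(q(-20), w) + t) = √(8*(-1/109) + 608429/4) = √(-8/109 + 608429/4) = √(66318729/436) = √7228741461/218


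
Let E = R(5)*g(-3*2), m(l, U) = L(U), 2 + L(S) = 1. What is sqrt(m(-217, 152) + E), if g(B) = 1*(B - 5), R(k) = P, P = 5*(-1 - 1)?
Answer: sqrt(109) ≈ 10.440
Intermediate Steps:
L(S) = -1 (L(S) = -2 + 1 = -1)
m(l, U) = -1
P = -10 (P = 5*(-2) = -10)
R(k) = -10
g(B) = -5 + B (g(B) = 1*(-5 + B) = -5 + B)
E = 110 (E = -10*(-5 - 3*2) = -10*(-5 - 6) = -10*(-11) = 110)
sqrt(m(-217, 152) + E) = sqrt(-1 + 110) = sqrt(109)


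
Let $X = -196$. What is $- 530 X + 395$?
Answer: $104275$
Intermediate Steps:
$- 530 X + 395 = \left(-530\right) \left(-196\right) + 395 = 103880 + 395 = 104275$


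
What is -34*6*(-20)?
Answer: 4080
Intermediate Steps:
-34*6*(-20) = -204*(-20) = 4080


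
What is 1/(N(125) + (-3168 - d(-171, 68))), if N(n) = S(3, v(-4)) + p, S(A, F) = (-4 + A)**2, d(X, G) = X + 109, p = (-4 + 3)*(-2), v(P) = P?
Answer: -1/3103 ≈ -0.00032227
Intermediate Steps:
p = 2 (p = -1*(-2) = 2)
d(X, G) = 109 + X
N(n) = 3 (N(n) = (-4 + 3)**2 + 2 = (-1)**2 + 2 = 1 + 2 = 3)
1/(N(125) + (-3168 - d(-171, 68))) = 1/(3 + (-3168 - (109 - 171))) = 1/(3 + (-3168 - 1*(-62))) = 1/(3 + (-3168 + 62)) = 1/(3 - 3106) = 1/(-3103) = -1/3103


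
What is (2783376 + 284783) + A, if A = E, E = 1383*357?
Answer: 3561890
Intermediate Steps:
E = 493731
A = 493731
(2783376 + 284783) + A = (2783376 + 284783) + 493731 = 3068159 + 493731 = 3561890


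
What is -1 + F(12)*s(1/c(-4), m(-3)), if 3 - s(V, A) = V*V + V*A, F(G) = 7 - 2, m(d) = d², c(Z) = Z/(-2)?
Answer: -39/4 ≈ -9.7500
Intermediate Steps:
c(Z) = -Z/2 (c(Z) = Z*(-½) = -Z/2)
F(G) = 5
s(V, A) = 3 - V² - A*V (s(V, A) = 3 - (V*V + V*A) = 3 - (V² + A*V) = 3 + (-V² - A*V) = 3 - V² - A*V)
-1 + F(12)*s(1/c(-4), m(-3)) = -1 + 5*(3 - (1/(-½*(-4)))² - 1*(-3)²/(-½*(-4))) = -1 + 5*(3 - (1/2)² - 1*9/2) = -1 + 5*(3 - (½)² - 1*9*½) = -1 + 5*(3 - 1*¼ - 9/2) = -1 + 5*(3 - ¼ - 9/2) = -1 + 5*(-7/4) = -1 - 35/4 = -39/4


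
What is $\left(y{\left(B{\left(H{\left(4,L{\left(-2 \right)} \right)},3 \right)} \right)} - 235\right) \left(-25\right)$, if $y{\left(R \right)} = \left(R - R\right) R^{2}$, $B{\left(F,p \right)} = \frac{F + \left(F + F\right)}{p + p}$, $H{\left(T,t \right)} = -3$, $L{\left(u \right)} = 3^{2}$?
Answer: $5875$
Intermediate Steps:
$L{\left(u \right)} = 9$
$B{\left(F,p \right)} = \frac{3 F}{2 p}$ ($B{\left(F,p \right)} = \frac{F + 2 F}{2 p} = 3 F \frac{1}{2 p} = \frac{3 F}{2 p}$)
$y{\left(R \right)} = 0$ ($y{\left(R \right)} = 0 R^{2} = 0$)
$\left(y{\left(B{\left(H{\left(4,L{\left(-2 \right)} \right)},3 \right)} \right)} - 235\right) \left(-25\right) = \left(0 - 235\right) \left(-25\right) = \left(-235\right) \left(-25\right) = 5875$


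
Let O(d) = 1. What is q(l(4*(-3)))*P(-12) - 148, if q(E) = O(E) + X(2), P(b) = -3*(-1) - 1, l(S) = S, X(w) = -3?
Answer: -152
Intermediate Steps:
P(b) = 2 (P(b) = 3 - 1 = 2)
q(E) = -2 (q(E) = 1 - 3 = -2)
q(l(4*(-3)))*P(-12) - 148 = -2*2 - 148 = -4 - 148 = -152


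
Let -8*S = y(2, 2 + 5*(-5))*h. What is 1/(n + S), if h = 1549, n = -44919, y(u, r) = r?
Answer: -8/323725 ≈ -2.4712e-5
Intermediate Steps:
S = 35627/8 (S = -(2 + 5*(-5))*1549/8 = -(2 - 25)*1549/8 = -(-23)*1549/8 = -⅛*(-35627) = 35627/8 ≈ 4453.4)
1/(n + S) = 1/(-44919 + 35627/8) = 1/(-323725/8) = -8/323725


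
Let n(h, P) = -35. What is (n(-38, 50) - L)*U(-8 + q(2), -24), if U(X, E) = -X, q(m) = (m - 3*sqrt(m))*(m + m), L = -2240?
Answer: 26460*sqrt(2) ≈ 37420.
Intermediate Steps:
q(m) = 2*m*(m - 3*sqrt(m)) (q(m) = (m - 3*sqrt(m))*(2*m) = 2*m*(m - 3*sqrt(m)))
(n(-38, 50) - L)*U(-8 + q(2), -24) = (-35 - 1*(-2240))*(-(-8 + (-12*sqrt(2) + 2*2**2))) = (-35 + 2240)*(-(-8 + (-12*sqrt(2) + 2*4))) = 2205*(-(-8 + (-12*sqrt(2) + 8))) = 2205*(-(-8 + (8 - 12*sqrt(2)))) = 2205*(-(-12)*sqrt(2)) = 2205*(12*sqrt(2)) = 26460*sqrt(2)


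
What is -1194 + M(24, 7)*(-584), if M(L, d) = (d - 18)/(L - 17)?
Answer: -1934/7 ≈ -276.29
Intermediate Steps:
M(L, d) = (-18 + d)/(-17 + L)
-1194 + M(24, 7)*(-584) = -1194 + ((-18 + 7)/(-17 + 24))*(-584) = -1194 + (-11/7)*(-584) = -1194 + ((⅐)*(-11))*(-584) = -1194 - 11/7*(-584) = -1194 + 6424/7 = -1934/7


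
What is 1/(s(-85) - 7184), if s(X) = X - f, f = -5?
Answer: -1/7264 ≈ -0.00013767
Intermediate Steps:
s(X) = 5 + X (s(X) = X - 1*(-5) = X + 5 = 5 + X)
1/(s(-85) - 7184) = 1/((5 - 85) - 7184) = 1/(-80 - 7184) = 1/(-7264) = -1/7264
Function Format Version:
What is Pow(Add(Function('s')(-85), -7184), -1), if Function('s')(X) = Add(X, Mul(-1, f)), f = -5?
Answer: Rational(-1, 7264) ≈ -0.00013767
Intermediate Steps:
Function('s')(X) = Add(5, X) (Function('s')(X) = Add(X, Mul(-1, -5)) = Add(X, 5) = Add(5, X))
Pow(Add(Function('s')(-85), -7184), -1) = Pow(Add(Add(5, -85), -7184), -1) = Pow(Add(-80, -7184), -1) = Pow(-7264, -1) = Rational(-1, 7264)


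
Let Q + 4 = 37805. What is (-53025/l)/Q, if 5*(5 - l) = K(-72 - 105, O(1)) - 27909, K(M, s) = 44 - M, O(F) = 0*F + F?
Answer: -37875/149654159 ≈ -0.00025308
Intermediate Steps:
Q = 37801 (Q = -4 + 37805 = 37801)
O(F) = F (O(F) = 0 + F = F)
l = 27713/5 (l = 5 - ((44 - (-72 - 105)) - 27909)/5 = 5 - ((44 - 1*(-177)) - 27909)/5 = 5 - ((44 + 177) - 27909)/5 = 5 - (221 - 27909)/5 = 5 - 1/5*(-27688) = 5 + 27688/5 = 27713/5 ≈ 5542.6)
(-53025/l)/Q = -53025/27713/5/37801 = -53025*5/27713*(1/37801) = -37875/3959*1/37801 = -37875/149654159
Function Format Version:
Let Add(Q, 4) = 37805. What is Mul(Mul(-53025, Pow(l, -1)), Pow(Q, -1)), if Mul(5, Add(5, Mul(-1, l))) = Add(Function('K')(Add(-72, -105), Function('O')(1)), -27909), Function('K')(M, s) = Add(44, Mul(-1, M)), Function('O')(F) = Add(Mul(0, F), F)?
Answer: Rational(-37875, 149654159) ≈ -0.00025308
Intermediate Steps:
Q = 37801 (Q = Add(-4, 37805) = 37801)
Function('O')(F) = F (Function('O')(F) = Add(0, F) = F)
l = Rational(27713, 5) (l = Add(5, Mul(Rational(-1, 5), Add(Add(44, Mul(-1, Add(-72, -105))), -27909))) = Add(5, Mul(Rational(-1, 5), Add(Add(44, Mul(-1, -177)), -27909))) = Add(5, Mul(Rational(-1, 5), Add(Add(44, 177), -27909))) = Add(5, Mul(Rational(-1, 5), Add(221, -27909))) = Add(5, Mul(Rational(-1, 5), -27688)) = Add(5, Rational(27688, 5)) = Rational(27713, 5) ≈ 5542.6)
Mul(Mul(-53025, Pow(l, -1)), Pow(Q, -1)) = Mul(Mul(-53025, Pow(Rational(27713, 5), -1)), Pow(37801, -1)) = Mul(Mul(-53025, Rational(5, 27713)), Rational(1, 37801)) = Mul(Rational(-37875, 3959), Rational(1, 37801)) = Rational(-37875, 149654159)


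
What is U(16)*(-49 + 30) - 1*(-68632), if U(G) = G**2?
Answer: 63768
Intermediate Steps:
U(16)*(-49 + 30) - 1*(-68632) = 16**2*(-49 + 30) - 1*(-68632) = 256*(-19) + 68632 = -4864 + 68632 = 63768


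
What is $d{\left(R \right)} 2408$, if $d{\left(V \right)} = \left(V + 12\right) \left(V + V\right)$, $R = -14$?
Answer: $134848$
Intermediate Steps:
$d{\left(V \right)} = 2 V \left(12 + V\right)$ ($d{\left(V \right)} = \left(12 + V\right) 2 V = 2 V \left(12 + V\right)$)
$d{\left(R \right)} 2408 = 2 \left(-14\right) \left(12 - 14\right) 2408 = 2 \left(-14\right) \left(-2\right) 2408 = 56 \cdot 2408 = 134848$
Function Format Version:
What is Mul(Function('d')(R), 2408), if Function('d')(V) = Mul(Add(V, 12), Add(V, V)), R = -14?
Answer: 134848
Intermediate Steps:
Function('d')(V) = Mul(2, V, Add(12, V)) (Function('d')(V) = Mul(Add(12, V), Mul(2, V)) = Mul(2, V, Add(12, V)))
Mul(Function('d')(R), 2408) = Mul(Mul(2, -14, Add(12, -14)), 2408) = Mul(Mul(2, -14, -2), 2408) = Mul(56, 2408) = 134848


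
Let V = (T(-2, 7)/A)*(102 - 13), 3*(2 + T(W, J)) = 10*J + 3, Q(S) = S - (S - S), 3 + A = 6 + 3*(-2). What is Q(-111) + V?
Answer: -6962/9 ≈ -773.56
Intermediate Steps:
A = -3 (A = -3 + (6 + 3*(-2)) = -3 + (6 - 6) = -3 + 0 = -3)
Q(S) = S (Q(S) = S - 1*0 = S + 0 = S)
T(W, J) = -1 + 10*J/3 (T(W, J) = -2 + (10*J + 3)/3 = -2 + (3 + 10*J)/3 = -2 + (1 + 10*J/3) = -1 + 10*J/3)
V = -5963/9 (V = ((-1 + (10/3)*7)/(-3))*(102 - 13) = ((-1 + 70/3)*(-⅓))*89 = ((67/3)*(-⅓))*89 = -67/9*89 = -5963/9 ≈ -662.56)
Q(-111) + V = -111 - 5963/9 = -6962/9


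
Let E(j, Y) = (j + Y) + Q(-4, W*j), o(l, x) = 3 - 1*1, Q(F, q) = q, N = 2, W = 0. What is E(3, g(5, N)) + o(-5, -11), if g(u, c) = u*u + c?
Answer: 32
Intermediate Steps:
o(l, x) = 2 (o(l, x) = 3 - 1 = 2)
g(u, c) = c + u² (g(u, c) = u² + c = c + u²)
E(j, Y) = Y + j (E(j, Y) = (j + Y) + 0*j = (Y + j) + 0 = Y + j)
E(3, g(5, N)) + o(-5, -11) = ((2 + 5²) + 3) + 2 = ((2 + 25) + 3) + 2 = (27 + 3) + 2 = 30 + 2 = 32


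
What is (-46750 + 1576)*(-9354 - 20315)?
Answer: 1340267406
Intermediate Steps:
(-46750 + 1576)*(-9354 - 20315) = -45174*(-29669) = 1340267406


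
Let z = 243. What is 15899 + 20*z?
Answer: 20759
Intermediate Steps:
15899 + 20*z = 15899 + 20*243 = 15899 + 4860 = 20759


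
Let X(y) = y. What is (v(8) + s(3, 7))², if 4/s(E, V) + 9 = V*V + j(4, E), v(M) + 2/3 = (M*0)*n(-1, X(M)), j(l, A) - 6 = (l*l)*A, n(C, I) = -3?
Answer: 7744/19881 ≈ 0.38952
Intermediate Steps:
j(l, A) = 6 + A*l² (j(l, A) = 6 + (l*l)*A = 6 + l²*A = 6 + A*l²)
v(M) = -⅔ (v(M) = -⅔ + (M*0)*(-3) = -⅔ + 0*(-3) = -⅔ + 0 = -⅔)
s(E, V) = 4/(-3 + V² + 16*E) (s(E, V) = 4/(-9 + (V*V + (6 + E*4²))) = 4/(-9 + (V² + (6 + E*16))) = 4/(-9 + (V² + (6 + 16*E))) = 4/(-9 + (6 + V² + 16*E)) = 4/(-3 + V² + 16*E))
(v(8) + s(3, 7))² = (-⅔ + 4/(-3 + 7² + 16*3))² = (-⅔ + 4/(-3 + 49 + 48))² = (-⅔ + 4/94)² = (-⅔ + 4*(1/94))² = (-⅔ + 2/47)² = (-88/141)² = 7744/19881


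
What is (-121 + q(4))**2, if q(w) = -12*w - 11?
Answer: 32400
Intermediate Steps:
q(w) = -11 - 12*w
(-121 + q(4))**2 = (-121 + (-11 - 12*4))**2 = (-121 + (-11 - 48))**2 = (-121 - 59)**2 = (-180)**2 = 32400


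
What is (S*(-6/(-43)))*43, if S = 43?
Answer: 258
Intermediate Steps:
(S*(-6/(-43)))*43 = (43*(-6/(-43)))*43 = (43*(-6*(-1)/43))*43 = (43*(-1*(-6/43)))*43 = (43*(6/43))*43 = 6*43 = 258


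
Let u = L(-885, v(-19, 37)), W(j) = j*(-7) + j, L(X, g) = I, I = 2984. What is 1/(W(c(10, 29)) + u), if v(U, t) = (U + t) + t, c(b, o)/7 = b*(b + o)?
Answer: -1/13396 ≈ -7.4649e-5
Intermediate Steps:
c(b, o) = 7*b*(b + o) (c(b, o) = 7*(b*(b + o)) = 7*b*(b + o))
v(U, t) = U + 2*t
L(X, g) = 2984
W(j) = -6*j (W(j) = -7*j + j = -6*j)
u = 2984
1/(W(c(10, 29)) + u) = 1/(-42*10*(10 + 29) + 2984) = 1/(-42*10*39 + 2984) = 1/(-6*2730 + 2984) = 1/(-16380 + 2984) = 1/(-13396) = -1/13396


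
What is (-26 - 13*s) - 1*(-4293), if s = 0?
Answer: 4267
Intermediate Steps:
(-26 - 13*s) - 1*(-4293) = (-26 - 13*0) - 1*(-4293) = (-26 + 0) + 4293 = -26 + 4293 = 4267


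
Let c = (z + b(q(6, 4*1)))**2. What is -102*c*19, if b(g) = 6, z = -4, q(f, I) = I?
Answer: -7752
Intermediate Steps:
c = 4 (c = (-4 + 6)**2 = 2**2 = 4)
-102*c*19 = -102*4*19 = -408*19 = -7752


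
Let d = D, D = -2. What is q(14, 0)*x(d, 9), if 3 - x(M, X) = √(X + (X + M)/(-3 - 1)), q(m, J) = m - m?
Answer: 0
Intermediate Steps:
q(m, J) = 0
d = -2
x(M, X) = 3 - √(-M/4 + 3*X/4) (x(M, X) = 3 - √(X + (X + M)/(-3 - 1)) = 3 - √(X + (M + X)/(-4)) = 3 - √(X + (M + X)*(-¼)) = 3 - √(X + (-M/4 - X/4)) = 3 - √(-M/4 + 3*X/4))
q(14, 0)*x(d, 9) = 0*(3 - √(-1*(-2) + 3*9)/2) = 0*(3 - √(2 + 27)/2) = 0*(3 - √29/2) = 0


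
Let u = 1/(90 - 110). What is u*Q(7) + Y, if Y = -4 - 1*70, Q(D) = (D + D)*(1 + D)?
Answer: -398/5 ≈ -79.600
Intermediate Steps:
Q(D) = 2*D*(1 + D) (Q(D) = (2*D)*(1 + D) = 2*D*(1 + D))
u = -1/20 (u = 1/(-20) = -1/20 ≈ -0.050000)
Y = -74 (Y = -4 - 70 = -74)
u*Q(7) + Y = -7*(1 + 7)/10 - 74 = -7*8/10 - 74 = -1/20*112 - 74 = -28/5 - 74 = -398/5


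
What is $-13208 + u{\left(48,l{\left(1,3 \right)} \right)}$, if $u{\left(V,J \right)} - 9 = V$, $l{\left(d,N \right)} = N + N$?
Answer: $-13151$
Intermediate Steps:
$l{\left(d,N \right)} = 2 N$
$u{\left(V,J \right)} = 9 + V$
$-13208 + u{\left(48,l{\left(1,3 \right)} \right)} = -13208 + \left(9 + 48\right) = -13208 + 57 = -13151$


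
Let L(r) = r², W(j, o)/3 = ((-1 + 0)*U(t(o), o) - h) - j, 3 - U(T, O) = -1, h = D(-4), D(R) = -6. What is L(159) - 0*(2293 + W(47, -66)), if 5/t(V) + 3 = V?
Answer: 25281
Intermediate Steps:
t(V) = 5/(-3 + V)
h = -6
U(T, O) = 4 (U(T, O) = 3 - 1*(-1) = 3 + 1 = 4)
W(j, o) = 6 - 3*j (W(j, o) = 3*(((-1 + 0)*4 - 1*(-6)) - j) = 3*((-1*4 + 6) - j) = 3*((-4 + 6) - j) = 3*(2 - j) = 6 - 3*j)
L(159) - 0*(2293 + W(47, -66)) = 159² - 0*(2293 + (6 - 3*47)) = 25281 - 0*(2293 + (6 - 141)) = 25281 - 0*(2293 - 135) = 25281 - 0*2158 = 25281 - 1*0 = 25281 + 0 = 25281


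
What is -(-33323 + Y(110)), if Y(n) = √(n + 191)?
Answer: 33323 - √301 ≈ 33306.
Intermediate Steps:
Y(n) = √(191 + n)
-(-33323 + Y(110)) = -(-33323 + √(191 + 110)) = -(-33323 + √301) = 33323 - √301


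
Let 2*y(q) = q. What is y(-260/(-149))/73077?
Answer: 130/10888473 ≈ 1.1939e-5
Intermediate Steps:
y(q) = q/2
y(-260/(-149))/73077 = ((-260/(-149))/2)/73077 = ((-260*(-1/149))/2)*(1/73077) = ((1/2)*(260/149))*(1/73077) = (130/149)*(1/73077) = 130/10888473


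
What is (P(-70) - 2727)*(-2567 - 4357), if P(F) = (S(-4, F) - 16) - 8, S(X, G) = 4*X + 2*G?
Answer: 20128068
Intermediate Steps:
S(X, G) = 2*G + 4*X
P(F) = -40 + 2*F (P(F) = ((2*F + 4*(-4)) - 16) - 8 = ((2*F - 16) - 16) - 8 = ((-16 + 2*F) - 16) - 8 = (-32 + 2*F) - 8 = -40 + 2*F)
(P(-70) - 2727)*(-2567 - 4357) = ((-40 + 2*(-70)) - 2727)*(-2567 - 4357) = ((-40 - 140) - 2727)*(-6924) = (-180 - 2727)*(-6924) = -2907*(-6924) = 20128068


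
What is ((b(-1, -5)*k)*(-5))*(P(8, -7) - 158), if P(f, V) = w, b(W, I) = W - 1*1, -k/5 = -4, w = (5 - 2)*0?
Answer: -31600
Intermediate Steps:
w = 0 (w = 3*0 = 0)
k = 20 (k = -5*(-4) = 20)
b(W, I) = -1 + W (b(W, I) = W - 1 = -1 + W)
P(f, V) = 0
((b(-1, -5)*k)*(-5))*(P(8, -7) - 158) = (((-1 - 1)*20)*(-5))*(0 - 158) = (-2*20*(-5))*(-158) = -40*(-5)*(-158) = 200*(-158) = -31600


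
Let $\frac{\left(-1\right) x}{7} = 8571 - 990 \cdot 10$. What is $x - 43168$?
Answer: $-33865$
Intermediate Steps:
$x = 9303$ ($x = - 7 \left(8571 - 990 \cdot 10\right) = - 7 \left(8571 - 9900\right) = \left(-7\right) \left(-1329\right) = 9303$)
$x - 43168 = 9303 - 43168 = -33865$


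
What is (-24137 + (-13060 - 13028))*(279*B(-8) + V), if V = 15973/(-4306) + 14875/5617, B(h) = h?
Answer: 66162998052375/589922 ≈ 1.1216e+8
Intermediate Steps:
V = -25668591/24186802 (V = 15973*(-1/4306) + 14875*(1/5617) = -15973/4306 + 14875/5617 = -25668591/24186802 ≈ -1.0613)
(-24137 + (-13060 - 13028))*(279*B(-8) + V) = (-24137 + (-13060 - 13028))*(279*(-8) - 25668591/24186802) = (-24137 - 26088)*(-2232 - 25668591/24186802) = -50225*(-54010610655/24186802) = 66162998052375/589922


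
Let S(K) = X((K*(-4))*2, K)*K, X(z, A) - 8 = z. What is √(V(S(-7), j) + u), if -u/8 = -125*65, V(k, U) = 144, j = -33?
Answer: 2*√16286 ≈ 255.23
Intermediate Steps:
X(z, A) = 8 + z
S(K) = K*(8 - 8*K) (S(K) = (8 + (K*(-4))*2)*K = (8 - 4*K*2)*K = (8 - 8*K)*K = K*(8 - 8*K))
u = 65000 (u = -(-1000)*65 = -8*(-8125) = 65000)
√(V(S(-7), j) + u) = √(144 + 65000) = √65144 = 2*√16286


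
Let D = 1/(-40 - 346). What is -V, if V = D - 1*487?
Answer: 187983/386 ≈ 487.00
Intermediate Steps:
D = -1/386 (D = 1/(-386) = -1/386 ≈ -0.0025907)
V = -187983/386 (V = -1/386 - 1*487 = -1/386 - 487 = -187983/386 ≈ -487.00)
-V = -1*(-187983/386) = 187983/386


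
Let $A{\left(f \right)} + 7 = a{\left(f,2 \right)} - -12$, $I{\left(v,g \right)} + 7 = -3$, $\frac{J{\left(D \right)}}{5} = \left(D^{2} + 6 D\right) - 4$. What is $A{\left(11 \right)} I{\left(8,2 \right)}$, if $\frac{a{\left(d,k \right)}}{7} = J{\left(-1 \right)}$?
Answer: $3100$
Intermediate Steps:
$J{\left(D \right)} = -20 + 5 D^{2} + 30 D$ ($J{\left(D \right)} = 5 \left(\left(D^{2} + 6 D\right) - 4\right) = 5 \left(-4 + D^{2} + 6 D\right) = -20 + 5 D^{2} + 30 D$)
$I{\left(v,g \right)} = -10$ ($I{\left(v,g \right)} = -7 - 3 = -10$)
$a{\left(d,k \right)} = -315$ ($a{\left(d,k \right)} = 7 \left(-20 + 5 \left(-1\right)^{2} + 30 \left(-1\right)\right) = 7 \left(-20 + 5 \cdot 1 - 30\right) = 7 \left(-20 + 5 - 30\right) = 7 \left(-45\right) = -315$)
$A{\left(f \right)} = -310$ ($A{\left(f \right)} = -7 - 303 = -310$)
$A{\left(11 \right)} I{\left(8,2 \right)} = \left(-310\right) \left(-10\right) = 3100$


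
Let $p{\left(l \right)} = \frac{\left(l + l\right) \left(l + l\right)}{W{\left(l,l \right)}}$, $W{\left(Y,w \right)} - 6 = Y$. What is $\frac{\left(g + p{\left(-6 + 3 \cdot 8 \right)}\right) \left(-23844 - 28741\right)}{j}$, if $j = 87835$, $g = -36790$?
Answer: $\frac{386352512}{17567} \approx 21993.0$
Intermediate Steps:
$W{\left(Y,w \right)} = 6 + Y$
$p{\left(l \right)} = \frac{4 l^{2}}{6 + l}$ ($p{\left(l \right)} = \frac{\left(l + l\right) \left(l + l\right)}{6 + l} = \frac{2 l 2 l}{6 + l} = \frac{4 l^{2}}{6 + l}$)
$\frac{\left(g + p{\left(-6 + 3 \cdot 8 \right)}\right) \left(-23844 - 28741\right)}{j} = \frac{\left(-36790 + \frac{4 \left(-6 + 3 \cdot 8\right)^{2}}{6 + \left(-6 + 3 \cdot 8\right)}\right) \left(-23844 - 28741\right)}{87835} = \left(-36790 + \frac{4 \left(-6 + 24\right)^{2}}{6 + \left(-6 + 24\right)}\right) \left(-52585\right) \frac{1}{87835} = \left(-36790 + \frac{4 \cdot 18^{2}}{6 + 18}\right) \left(-52585\right) \frac{1}{87835} = \left(-36790 + 4 \cdot 324 \cdot \frac{1}{24}\right) \left(-52585\right) \frac{1}{87835} = \left(-36790 + 54\right) \left(-52585\right) \frac{1}{87835} = \left(-36736\right) \left(-52585\right) \frac{1}{87835} = 1931762560 \cdot \frac{1}{87835} = \frac{386352512}{17567}$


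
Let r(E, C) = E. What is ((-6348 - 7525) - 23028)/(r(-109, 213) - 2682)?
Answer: 36901/2791 ≈ 13.221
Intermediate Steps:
((-6348 - 7525) - 23028)/(r(-109, 213) - 2682) = ((-6348 - 7525) - 23028)/(-109 - 2682) = (-13873 - 23028)/(-2791) = -36901*(-1/2791) = 36901/2791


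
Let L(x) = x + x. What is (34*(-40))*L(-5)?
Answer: 13600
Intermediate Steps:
L(x) = 2*x
(34*(-40))*L(-5) = (34*(-40))*(2*(-5)) = -1360*(-10) = 13600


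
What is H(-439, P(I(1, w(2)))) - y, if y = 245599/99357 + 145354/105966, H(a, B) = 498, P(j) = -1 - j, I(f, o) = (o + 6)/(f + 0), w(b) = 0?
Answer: 867117987044/1754743977 ≈ 494.16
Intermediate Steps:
I(f, o) = (6 + o)/f
y = 6744513502/1754743977 (y = 245599*(1/99357) + 145354*(1/105966) = 245599/99357 + 72677/52983 = 6744513502/1754743977 ≈ 3.8436)
H(-439, P(I(1, w(2)))) - y = 498 - 1*6744513502/1754743977 = 498 - 6744513502/1754743977 = 867117987044/1754743977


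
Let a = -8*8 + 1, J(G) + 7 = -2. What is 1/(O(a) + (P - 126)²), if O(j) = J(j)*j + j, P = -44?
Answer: 1/29404 ≈ 3.4009e-5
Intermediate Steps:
J(G) = -9 (J(G) = -7 - 2 = -9)
a = -63 (a = -64 + 1 = -63)
O(j) = -8*j (O(j) = -9*j + j = -8*j)
1/(O(a) + (P - 126)²) = 1/(-8*(-63) + (-44 - 126)²) = 1/(504 + (-170)²) = 1/(504 + 28900) = 1/29404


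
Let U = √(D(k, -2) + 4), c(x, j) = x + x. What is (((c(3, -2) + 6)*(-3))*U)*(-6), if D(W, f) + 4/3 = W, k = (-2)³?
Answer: 288*I*√3 ≈ 498.83*I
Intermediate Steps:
c(x, j) = 2*x
k = -8
D(W, f) = -4/3 + W
U = 4*I*√3/3 (U = √((-4/3 - 8) + 4) = √(-28/3 + 4) = √(-16/3) = 4*I*√3/3 ≈ 2.3094*I)
(((c(3, -2) + 6)*(-3))*U)*(-6) = (((2*3 + 6)*(-3))*(4*I*√3/3))*(-6) = (((6 + 6)*(-3))*(4*I*√3/3))*(-6) = ((12*(-3))*(4*I*√3/3))*(-6) = -48*I*√3*(-6) = 288*I*√3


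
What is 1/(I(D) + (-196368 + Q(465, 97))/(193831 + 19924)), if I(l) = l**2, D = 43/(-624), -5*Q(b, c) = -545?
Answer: -83231066880/76023311389 ≈ -1.0948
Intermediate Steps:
Q(b, c) = 109 (Q(b, c) = -1/5*(-545) = 109)
D = -43/624 (D = 43*(-1/624) = -43/624 ≈ -0.068910)
1/(I(D) + (-196368 + Q(465, 97))/(193831 + 19924)) = 1/((-43/624)**2 + (-196368 + 109)/(193831 + 19924)) = 1/(1849/389376 - 196259/213755) = 1/(-76023311389/83231066880) = -83231066880/76023311389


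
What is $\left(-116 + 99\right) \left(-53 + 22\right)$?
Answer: $527$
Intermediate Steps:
$\left(-116 + 99\right) \left(-53 + 22\right) = \left(-17\right) \left(-31\right) = 527$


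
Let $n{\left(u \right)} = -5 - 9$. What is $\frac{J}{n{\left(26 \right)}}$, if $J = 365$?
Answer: $- \frac{365}{14} \approx -26.071$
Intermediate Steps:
$n{\left(u \right)} = -14$
$\frac{J}{n{\left(26 \right)}} = \frac{365}{-14} = 365 \left(- \frac{1}{14}\right) = - \frac{365}{14}$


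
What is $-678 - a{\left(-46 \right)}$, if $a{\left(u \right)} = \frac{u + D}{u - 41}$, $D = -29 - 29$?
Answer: $- \frac{59090}{87} \approx -679.2$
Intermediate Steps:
$D = -58$
$a{\left(u \right)} = \frac{-58 + u}{-41 + u}$ ($a{\left(u \right)} = \frac{u - 58}{u - 41} = \frac{-58 + u}{-41 + u}$)
$-678 - a{\left(-46 \right)} = -678 - \frac{-58 - 46}{-41 - 46} = -678 - \frac{1}{-87} \left(-104\right) = -678 - \left(- \frac{1}{87}\right) \left(-104\right) = -678 - \frac{104}{87} = - \frac{59090}{87}$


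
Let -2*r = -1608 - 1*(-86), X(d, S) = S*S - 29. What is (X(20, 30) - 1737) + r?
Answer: -105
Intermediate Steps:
X(d, S) = -29 + S**2 (X(d, S) = S**2 - 29 = -29 + S**2)
r = 761 (r = -(-1608 - 1*(-86))/2 = -(-1608 + 86)/2 = -1/2*(-1522) = 761)
(X(20, 30) - 1737) + r = ((-29 + 30**2) - 1737) + 761 = ((-29 + 900) - 1737) + 761 = (871 - 1737) + 761 = -866 + 761 = -105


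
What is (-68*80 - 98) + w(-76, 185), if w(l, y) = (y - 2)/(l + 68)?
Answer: -44487/8 ≈ -5560.9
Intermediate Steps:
w(l, y) = (-2 + y)/(68 + l)
(-68*80 - 98) + w(-76, 185) = (-68*80 - 98) + (-2 + 185)/(68 - 76) = (-5440 - 98) + 183/(-8) = -5538 - 1/8*183 = -5538 - 183/8 = -44487/8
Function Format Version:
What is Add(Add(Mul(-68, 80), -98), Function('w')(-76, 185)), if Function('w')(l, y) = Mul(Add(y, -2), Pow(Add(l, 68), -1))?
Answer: Rational(-44487, 8) ≈ -5560.9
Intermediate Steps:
Function('w')(l, y) = Mul(Pow(Add(68, l), -1), Add(-2, y)) (Function('w')(l, y) = Mul(Add(-2, y), Pow(Add(68, l), -1)) = Mul(Pow(Add(68, l), -1), Add(-2, y)))
Add(Add(Mul(-68, 80), -98), Function('w')(-76, 185)) = Add(Add(Mul(-68, 80), -98), Mul(Pow(Add(68, -76), -1), Add(-2, 185))) = Add(Add(-5440, -98), Mul(Pow(-8, -1), 183)) = Add(-5538, Mul(Rational(-1, 8), 183)) = Add(-5538, Rational(-183, 8)) = Rational(-44487, 8)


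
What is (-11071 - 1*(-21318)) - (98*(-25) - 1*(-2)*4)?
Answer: 12689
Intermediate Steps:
(-11071 - 1*(-21318)) - (98*(-25) - 1*(-2)*4) = (-11071 + 21318) - (-2450 + 2*4) = 10247 - (-2450 + 8) = 10247 - 1*(-2442) = 10247 + 2442 = 12689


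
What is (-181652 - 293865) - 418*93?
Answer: -514391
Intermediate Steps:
(-181652 - 293865) - 418*93 = -475517 - 1*38874 = -475517 - 38874 = -514391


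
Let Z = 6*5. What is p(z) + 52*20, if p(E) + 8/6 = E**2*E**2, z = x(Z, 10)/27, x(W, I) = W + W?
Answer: 6974692/6561 ≈ 1063.1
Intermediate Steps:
Z = 30
x(W, I) = 2*W
z = 20/9 (z = (2*30)/27 = 60*(1/27) = 20/9 ≈ 2.2222)
p(E) = -4/3 + E**4 (p(E) = -4/3 + E**2*E**2 = -4/3 + E**4)
p(z) + 52*20 = (-4/3 + (20/9)**4) + 52*20 = (-4/3 + 160000/6561) + 1040 = 151252/6561 + 1040 = 6974692/6561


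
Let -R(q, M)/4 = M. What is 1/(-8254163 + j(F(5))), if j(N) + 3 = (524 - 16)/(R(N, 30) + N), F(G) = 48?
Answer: -18/148575115 ≈ -1.2115e-7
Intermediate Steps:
R(q, M) = -4*M
j(N) = -3 + 508/(-120 + N) (j(N) = -3 + (524 - 16)/(-4*30 + N) = -3 + 508/(-120 + N))
1/(-8254163 + j(F(5))) = 1/(-8254163 + (868 - 3*48)/(-120 + 48)) = 1/(-8254163 + (868 - 144)/(-72)) = 1/(-8254163 - 1/72*724) = 1/(-8254163 - 181/18) = 1/(-148575115/18) = -18/148575115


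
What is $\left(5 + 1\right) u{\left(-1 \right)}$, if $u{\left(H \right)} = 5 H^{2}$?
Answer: $30$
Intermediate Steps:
$\left(5 + 1\right) u{\left(-1 \right)} = \left(5 + 1\right) 5 \left(-1\right)^{2} = 6 \cdot 5 \cdot 1 = 6 \cdot 5 = 30$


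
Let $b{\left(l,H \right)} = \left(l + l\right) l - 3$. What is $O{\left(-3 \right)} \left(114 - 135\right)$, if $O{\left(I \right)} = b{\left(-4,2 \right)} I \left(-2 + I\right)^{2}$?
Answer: $45675$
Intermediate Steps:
$b{\left(l,H \right)} = -3 + 2 l^{2}$ ($b{\left(l,H \right)} = 2 l l - 3 = 2 l^{2} - 3 = -3 + 2 l^{2}$)
$O{\left(I \right)} = 29 I \left(-2 + I\right)^{2}$ ($O{\left(I \right)} = \left(-3 + 2 \left(-4\right)^{2}\right) I \left(-2 + I\right)^{2} = \left(-3 + 2 \cdot 16\right) I \left(-2 + I\right)^{2} = \left(-3 + 32\right) I \left(-2 + I\right)^{2} = 29 I \left(-2 + I\right)^{2}$)
$O{\left(-3 \right)} \left(114 - 135\right) = 29 \left(-3\right) \left(-2 - 3\right)^{2} \left(114 - 135\right) = 29 \left(-3\right) \left(-5\right)^{2} \left(-21\right) = 29 \left(-3\right) 25 \left(-21\right) = \left(-2175\right) \left(-21\right) = 45675$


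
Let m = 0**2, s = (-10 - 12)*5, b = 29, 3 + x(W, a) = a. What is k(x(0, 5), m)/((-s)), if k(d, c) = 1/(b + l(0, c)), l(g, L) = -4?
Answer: 1/2750 ≈ 0.00036364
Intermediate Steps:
x(W, a) = -3 + a
s = -110 (s = -22*5 = -110)
m = 0
k(d, c) = 1/25 (k(d, c) = 1/(29 - 4) = 1/25)
k(x(0, 5), m)/((-s)) = 1/(25*((-1*(-110)))) = (1/25)/110 = (1/25)*(1/110) = 1/2750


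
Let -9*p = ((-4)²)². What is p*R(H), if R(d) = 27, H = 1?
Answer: -768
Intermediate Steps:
p = -256/9 (p = -((-4)²)²/9 = -⅑*16² = -⅑*256 = -256/9 ≈ -28.444)
p*R(H) = -256/9*27 = -768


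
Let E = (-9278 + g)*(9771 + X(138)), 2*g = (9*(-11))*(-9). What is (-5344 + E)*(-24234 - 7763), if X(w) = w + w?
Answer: 5679177703171/2 ≈ 2.8396e+12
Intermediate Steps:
X(w) = 2*w
g = 891/2 (g = ((9*(-11))*(-9))/2 = (-99*(-9))/2 = (½)*891 = 891/2 ≈ 445.50)
E = -177480255/2 (E = (-9278 + 891/2)*(9771 + 2*138) = -17665*(9771 + 276)/2 = -17665/2*10047 = -177480255/2 ≈ -8.8740e+7)
(-5344 + E)*(-24234 - 7763) = (-5344 - 177480255/2)*(-24234 - 7763) = -177490943/2*(-31997) = 5679177703171/2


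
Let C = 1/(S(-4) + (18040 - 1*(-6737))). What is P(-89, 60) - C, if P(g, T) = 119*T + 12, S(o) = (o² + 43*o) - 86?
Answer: 175474319/24535 ≈ 7152.0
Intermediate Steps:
S(o) = -86 + o² + 43*o
P(g, T) = 12 + 119*T
C = 1/24535 (C = 1/((-86 + (-4)² + 43*(-4)) + (18040 - 1*(-6737))) = 1/((-86 + 16 - 172) + (18040 + 6737)) = 1/(-242 + 24777) = 1/24535 ≈ 4.0758e-5)
P(-89, 60) - C = (12 + 119*60) - 1*1/24535 = (12 + 7140) - 1/24535 = 7152 - 1/24535 = 175474319/24535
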